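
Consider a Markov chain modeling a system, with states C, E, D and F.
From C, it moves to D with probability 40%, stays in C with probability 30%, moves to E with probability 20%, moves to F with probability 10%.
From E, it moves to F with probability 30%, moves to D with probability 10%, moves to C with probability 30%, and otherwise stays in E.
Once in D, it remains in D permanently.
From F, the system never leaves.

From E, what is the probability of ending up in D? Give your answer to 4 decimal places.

0.4419

Let h(s) be the probability of absorption at D starting from transient state s. Then h(D) = 1 and h(F) = 0. By first-step analysis:
h(C) = 0.3·h(C) + 0.2·h(E) + 0.4·1 + 0.1·0
h(E) = 0.3·h(C) + 0.3·h(E) + 0.1·1 + 0.3·0
Solving: h(C) = 0.6977, h(E) = 0.4419.
Starting from E, the probability is 0.4419.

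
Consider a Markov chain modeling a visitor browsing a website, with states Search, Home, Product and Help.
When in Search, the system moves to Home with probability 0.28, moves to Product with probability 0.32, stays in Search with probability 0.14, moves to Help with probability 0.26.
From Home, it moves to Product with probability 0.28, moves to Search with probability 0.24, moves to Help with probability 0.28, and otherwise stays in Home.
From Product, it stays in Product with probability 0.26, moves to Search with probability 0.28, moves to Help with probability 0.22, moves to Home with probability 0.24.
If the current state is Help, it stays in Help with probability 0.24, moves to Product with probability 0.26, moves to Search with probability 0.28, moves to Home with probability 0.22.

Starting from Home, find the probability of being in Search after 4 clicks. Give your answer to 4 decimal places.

Propagate the distribution vector 4 clicks from Home.
After 0 clicks: (0.0000, 1.0000, 0.0000, 0.0000)
After 1 click: (0.2400, 0.2000, 0.2800, 0.2800)
After 2 clicks: (0.2384, 0.2360, 0.2784, 0.2472)
After 3 clicks: (0.2372, 0.2352, 0.2790, 0.2486)
After 4 clicks: (0.2374, 0.2351, 0.2789, 0.2486)
P(in Search after 4 clicks) = 0.2374

0.2374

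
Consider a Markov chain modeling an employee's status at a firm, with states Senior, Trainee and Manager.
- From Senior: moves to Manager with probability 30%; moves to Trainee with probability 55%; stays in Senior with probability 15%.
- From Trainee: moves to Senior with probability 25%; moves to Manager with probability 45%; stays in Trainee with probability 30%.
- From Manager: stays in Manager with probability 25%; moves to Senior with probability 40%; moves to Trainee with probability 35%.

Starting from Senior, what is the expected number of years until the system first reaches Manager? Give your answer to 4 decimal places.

Let t(s) be the expected number of years to first reach Manager from state s, with t(Manager) = 0. Conditioning on the first year:
t(Senior) = 1 + 0.15·t(Senior) + 0.55·t(Trainee)
t(Trainee) = 1 + 0.25·t(Senior) + 0.3·t(Trainee)
Solving: t(Senior) = 2.7322, t(Trainee) = 2.4044.
Expected years from Senior to Manager: 2.7322.

2.7322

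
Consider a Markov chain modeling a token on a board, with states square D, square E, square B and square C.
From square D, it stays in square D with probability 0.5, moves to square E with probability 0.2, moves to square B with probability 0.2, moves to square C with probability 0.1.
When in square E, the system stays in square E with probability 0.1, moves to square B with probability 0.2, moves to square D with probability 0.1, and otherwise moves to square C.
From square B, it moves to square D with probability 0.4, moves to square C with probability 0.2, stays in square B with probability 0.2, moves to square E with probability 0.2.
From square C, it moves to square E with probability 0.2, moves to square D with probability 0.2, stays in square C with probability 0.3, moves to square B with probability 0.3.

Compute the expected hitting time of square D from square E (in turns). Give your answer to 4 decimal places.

4.7518

Let t(s) be the expected number of turns to first reach square D from state s, with t(square D) = 0. Conditioning on the first turn:
t(square E) = 1 + 0.1·t(square E) + 0.2·t(square B) + 0.6·t(square C)
t(square B) = 1 + 0.2·t(square E) + 0.2·t(square B) + 0.2·t(square C)
t(square C) = 1 + 0.2·t(square E) + 0.3·t(square B) + 0.3·t(square C)
Solving: t(square E) = 4.7518, t(square B) = 3.5106, t(square C) = 4.2908.
Expected turns from square E to square D: 4.7518.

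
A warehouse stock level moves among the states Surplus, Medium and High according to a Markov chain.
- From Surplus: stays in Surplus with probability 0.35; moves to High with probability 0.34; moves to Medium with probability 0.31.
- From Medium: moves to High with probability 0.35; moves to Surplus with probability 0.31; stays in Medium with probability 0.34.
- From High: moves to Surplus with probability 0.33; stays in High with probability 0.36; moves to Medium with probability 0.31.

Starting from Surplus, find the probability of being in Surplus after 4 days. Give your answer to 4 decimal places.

0.3302

Propagate the distribution vector 4 days from Surplus.
After 0 days: (1.0000, 0.0000, 0.0000)
After 1 day: (0.3500, 0.3100, 0.3400)
After 2 days: (0.3308, 0.3193, 0.3499)
After 3 days: (0.3302, 0.3196, 0.3502)
After 4 days: (0.3302, 0.3196, 0.3502)
P(in Surplus after 4 days) = 0.3302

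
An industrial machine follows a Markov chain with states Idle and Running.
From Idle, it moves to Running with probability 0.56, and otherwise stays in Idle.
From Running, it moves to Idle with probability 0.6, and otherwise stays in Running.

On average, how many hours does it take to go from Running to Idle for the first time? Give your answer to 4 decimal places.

1.6667

Let t(s) be the expected number of hours to first reach Idle from state s, with t(Idle) = 0. Conditioning on the first hour:
t(Running) = 1 + 0.4·t(Running)
Solving: t(Running) = 1.6667.
Expected hours from Running to Idle: 1.6667.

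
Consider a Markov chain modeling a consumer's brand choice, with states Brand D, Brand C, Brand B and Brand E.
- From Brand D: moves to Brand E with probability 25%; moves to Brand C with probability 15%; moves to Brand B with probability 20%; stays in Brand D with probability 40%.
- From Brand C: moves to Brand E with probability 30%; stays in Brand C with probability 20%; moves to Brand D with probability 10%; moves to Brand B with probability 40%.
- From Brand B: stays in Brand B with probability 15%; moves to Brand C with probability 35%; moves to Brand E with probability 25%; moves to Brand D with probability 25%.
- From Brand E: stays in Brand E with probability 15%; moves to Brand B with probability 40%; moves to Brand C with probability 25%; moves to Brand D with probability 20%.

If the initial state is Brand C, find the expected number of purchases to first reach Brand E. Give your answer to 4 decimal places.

3.6309

Let t(s) be the expected number of purchases to first reach Brand E from state s, with t(Brand E) = 0. Conditioning on the first purchase:
t(Brand D) = 1 + 0.4·t(Brand D) + 0.15·t(Brand C) + 0.2·t(Brand B)
t(Brand C) = 1 + 0.1·t(Brand D) + 0.2·t(Brand C) + 0.4·t(Brand B)
t(Brand B) = 1 + 0.25·t(Brand D) + 0.35·t(Brand C) + 0.15·t(Brand B)
Solving: t(Brand D) = 3.8415, t(Brand C) = 3.6309, t(Brand B) = 3.8014.
Expected purchases from Brand C to Brand E: 3.6309.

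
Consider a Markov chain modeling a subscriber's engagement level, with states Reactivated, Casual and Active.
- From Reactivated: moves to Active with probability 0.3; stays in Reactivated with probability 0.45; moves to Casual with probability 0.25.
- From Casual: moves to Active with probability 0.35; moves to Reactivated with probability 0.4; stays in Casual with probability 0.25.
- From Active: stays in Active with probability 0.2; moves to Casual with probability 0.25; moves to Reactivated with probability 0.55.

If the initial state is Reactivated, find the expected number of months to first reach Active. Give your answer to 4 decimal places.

Let t(s) be the expected number of months to first reach Active from state s, with t(Active) = 0. Conditioning on the first month:
t(Reactivated) = 1 + 0.45·t(Reactivated) + 0.25·t(Casual)
t(Casual) = 1 + 0.4·t(Reactivated) + 0.25·t(Casual)
Solving: t(Reactivated) = 3.2000, t(Casual) = 3.0400.
Expected months from Reactivated to Active: 3.2000.

3.2000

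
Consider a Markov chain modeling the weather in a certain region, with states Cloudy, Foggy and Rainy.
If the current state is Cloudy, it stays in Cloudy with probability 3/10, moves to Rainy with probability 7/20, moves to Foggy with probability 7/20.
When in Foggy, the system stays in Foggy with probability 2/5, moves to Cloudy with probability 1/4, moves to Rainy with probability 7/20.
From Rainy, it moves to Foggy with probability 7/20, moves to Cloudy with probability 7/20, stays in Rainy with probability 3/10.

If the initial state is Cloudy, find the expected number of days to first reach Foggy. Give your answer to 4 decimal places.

2.8571

Let t(s) be the expected number of days to first reach Foggy from state s, with t(Foggy) = 0. Conditioning on the first day:
t(Cloudy) = 1 + 0.3·t(Cloudy) + 0.35·t(Rainy)
t(Rainy) = 1 + 0.35·t(Cloudy) + 0.3·t(Rainy)
Solving: t(Cloudy) = 2.8571, t(Rainy) = 2.8571.
Expected days from Cloudy to Foggy: 2.8571.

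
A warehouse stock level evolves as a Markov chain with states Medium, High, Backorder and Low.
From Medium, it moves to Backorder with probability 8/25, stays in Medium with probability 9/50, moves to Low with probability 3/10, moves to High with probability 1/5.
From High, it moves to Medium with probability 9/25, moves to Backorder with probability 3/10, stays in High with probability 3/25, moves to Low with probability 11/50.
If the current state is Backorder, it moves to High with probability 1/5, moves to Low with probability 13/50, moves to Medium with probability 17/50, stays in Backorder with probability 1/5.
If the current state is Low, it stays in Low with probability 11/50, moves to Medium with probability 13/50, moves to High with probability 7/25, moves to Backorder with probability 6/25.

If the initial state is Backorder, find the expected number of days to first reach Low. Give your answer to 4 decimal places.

3.7815

Let t(s) be the expected number of days to first reach Low from state s, with t(Low) = 0. Conditioning on the first day:
t(Medium) = 1 + 0.18·t(Medium) + 0.2·t(High) + 0.32·t(Backorder)
t(High) = 1 + 0.36·t(Medium) + 0.12·t(High) + 0.3·t(Backorder)
t(Backorder) = 1 + 0.34·t(Medium) + 0.2·t(High) + 0.2·t(Backorder)
Solving: t(Medium) = 3.6511, t(High) = 3.9192, t(Backorder) = 3.7815.
Expected days from Backorder to Low: 3.7815.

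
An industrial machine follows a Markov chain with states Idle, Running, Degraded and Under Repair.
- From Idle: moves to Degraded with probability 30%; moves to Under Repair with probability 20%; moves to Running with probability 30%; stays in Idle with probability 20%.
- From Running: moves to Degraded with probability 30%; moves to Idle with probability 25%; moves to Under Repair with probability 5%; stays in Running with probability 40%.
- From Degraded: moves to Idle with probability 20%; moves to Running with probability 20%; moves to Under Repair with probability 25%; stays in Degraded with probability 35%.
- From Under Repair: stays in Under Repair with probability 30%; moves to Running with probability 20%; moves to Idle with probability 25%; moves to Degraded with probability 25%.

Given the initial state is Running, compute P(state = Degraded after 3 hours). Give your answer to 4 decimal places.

0.3076

Propagate the distribution vector 3 hours from Running.
After 0 hours: (0.0000, 1.0000, 0.0000, 0.0000)
After 1 hour: (0.2500, 0.4000, 0.3000, 0.0500)
After 2 hours: (0.2225, 0.3050, 0.3125, 0.1600)
After 3 hours: (0.2233, 0.2833, 0.3076, 0.1859)
P(in Degraded after 3 hours) = 0.3076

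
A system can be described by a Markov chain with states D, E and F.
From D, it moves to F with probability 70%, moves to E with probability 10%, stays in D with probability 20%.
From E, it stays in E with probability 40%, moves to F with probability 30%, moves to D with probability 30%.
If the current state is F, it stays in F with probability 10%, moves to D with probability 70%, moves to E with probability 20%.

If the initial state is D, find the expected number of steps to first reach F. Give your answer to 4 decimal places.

Let t(s) be the expected number of steps to first reach F from state s, with t(F) = 0. Conditioning on the first step:
t(D) = 1 + 0.2·t(D) + 0.1·t(E)
t(E) = 1 + 0.3·t(D) + 0.4·t(E)
Solving: t(D) = 1.5556, t(E) = 2.4444.
Expected steps from D to F: 1.5556.

1.5556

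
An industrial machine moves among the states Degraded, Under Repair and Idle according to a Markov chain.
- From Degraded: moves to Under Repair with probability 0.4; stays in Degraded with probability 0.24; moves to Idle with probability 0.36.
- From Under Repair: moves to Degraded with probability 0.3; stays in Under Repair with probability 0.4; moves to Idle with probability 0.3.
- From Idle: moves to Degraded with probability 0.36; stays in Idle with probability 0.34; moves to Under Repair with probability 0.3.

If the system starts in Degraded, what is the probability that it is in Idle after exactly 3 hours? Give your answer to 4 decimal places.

0.3316

Propagate the distribution vector 3 hours from Degraded.
After 0 hours: (1.0000, 0.0000, 0.0000)
After 1 hour: (0.2400, 0.4000, 0.3600)
After 2 hours: (0.3072, 0.3640, 0.3288)
After 3 hours: (0.3013, 0.3671, 0.3316)
P(in Idle after 3 hours) = 0.3316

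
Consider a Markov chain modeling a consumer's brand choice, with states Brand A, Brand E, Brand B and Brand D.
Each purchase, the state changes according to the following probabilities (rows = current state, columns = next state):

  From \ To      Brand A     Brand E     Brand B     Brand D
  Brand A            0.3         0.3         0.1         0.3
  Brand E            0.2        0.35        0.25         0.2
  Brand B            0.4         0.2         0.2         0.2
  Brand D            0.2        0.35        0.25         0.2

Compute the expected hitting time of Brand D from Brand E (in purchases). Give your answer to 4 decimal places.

4.4118

Let t(s) be the expected number of purchases to first reach Brand D from state s, with t(Brand D) = 0. Conditioning on the first purchase:
t(Brand A) = 1 + 0.3·t(Brand A) + 0.3·t(Brand E) + 0.1·t(Brand B)
t(Brand E) = 1 + 0.2·t(Brand A) + 0.35·t(Brand E) + 0.25·t(Brand B)
t(Brand B) = 1 + 0.4·t(Brand A) + 0.2·t(Brand E) + 0.2·t(Brand B)
Solving: t(Brand A) = 3.9367, t(Brand E) = 4.4118, t(Brand B) = 4.3213.
Expected purchases from Brand E to Brand D: 4.4118.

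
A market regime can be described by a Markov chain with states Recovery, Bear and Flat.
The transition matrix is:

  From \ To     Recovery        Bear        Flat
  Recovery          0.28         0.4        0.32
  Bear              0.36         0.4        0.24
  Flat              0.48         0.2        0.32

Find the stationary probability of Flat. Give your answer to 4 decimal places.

Let the stationary distribution be π with π = πP and π_1 + π_2 + π_3 = 1.
π_1 = 0.28·π_1 + 0.36·π_2 + 0.48·π_3
π_2 = 0.4·π_1 + 0.4·π_2 + 0.2·π_3
Solving with the normalization constraint gives π = (0.3659, 0.3415, 0.2927).
So the stationary probability of Flat is 0.2927.

0.2927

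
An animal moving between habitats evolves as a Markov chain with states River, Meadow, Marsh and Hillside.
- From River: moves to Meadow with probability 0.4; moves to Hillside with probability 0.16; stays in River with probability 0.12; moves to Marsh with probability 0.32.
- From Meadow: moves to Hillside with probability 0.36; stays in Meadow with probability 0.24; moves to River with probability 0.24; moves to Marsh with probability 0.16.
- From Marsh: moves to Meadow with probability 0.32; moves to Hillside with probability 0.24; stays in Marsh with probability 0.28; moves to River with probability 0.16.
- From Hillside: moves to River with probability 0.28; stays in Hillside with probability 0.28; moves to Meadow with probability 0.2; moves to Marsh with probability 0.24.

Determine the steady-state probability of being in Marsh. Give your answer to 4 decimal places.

0.2437

Let the stationary distribution be π with π = πP and π_1 + π_2 + π_3 + π_4 = 1.
π_1 = 0.12·π_1 + 0.24·π_2 + 0.16·π_3 + 0.28·π_4
π_2 = 0.4·π_1 + 0.24·π_2 + 0.32·π_3 + 0.2·π_4
π_3 = 0.32·π_1 + 0.16·π_2 + 0.28·π_3 + 0.24·π_4
Solving with the normalization constraint gives π = (0.2064, 0.2818, 0.2437, 0.2680).
So the stationary probability of Marsh is 0.2437.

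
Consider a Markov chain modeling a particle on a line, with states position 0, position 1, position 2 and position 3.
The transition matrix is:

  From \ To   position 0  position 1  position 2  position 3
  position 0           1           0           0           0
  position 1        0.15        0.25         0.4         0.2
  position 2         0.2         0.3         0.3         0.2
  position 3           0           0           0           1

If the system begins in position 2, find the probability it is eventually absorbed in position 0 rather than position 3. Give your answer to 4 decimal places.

Let h(s) be the probability of absorption at position 0 starting from transient state s. Then h(position 0) = 1 and h(position 3) = 0. By first-step analysis:
h(position 1) = 0.15·1 + 0.25·h(position 1) + 0.4·h(position 2) + 0.2·0
h(position 2) = 0.2·1 + 0.3·h(position 1) + 0.3·h(position 2) + 0.2·0
Solving: h(position 1) = 0.4568, h(position 2) = 0.4815.
Starting from position 2, the probability is 0.4815.

0.4815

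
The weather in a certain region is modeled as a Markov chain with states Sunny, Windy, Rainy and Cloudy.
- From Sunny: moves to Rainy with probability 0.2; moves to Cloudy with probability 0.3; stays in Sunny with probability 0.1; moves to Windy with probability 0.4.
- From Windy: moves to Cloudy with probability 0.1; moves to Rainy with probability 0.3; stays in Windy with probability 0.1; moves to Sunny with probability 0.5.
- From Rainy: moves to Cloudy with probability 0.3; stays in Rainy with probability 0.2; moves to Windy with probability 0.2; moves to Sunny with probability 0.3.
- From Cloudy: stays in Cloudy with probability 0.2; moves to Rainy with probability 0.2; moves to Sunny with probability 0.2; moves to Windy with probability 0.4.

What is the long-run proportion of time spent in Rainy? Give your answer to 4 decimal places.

0.2273

Let the stationary distribution be π with π = πP and π_1 + π_2 + π_3 + π_4 = 1.
π_1 = 0.1·π_1 + 0.5·π_2 + 0.3·π_3 + 0.2·π_4
π_2 = 0.4·π_1 + 0.1·π_2 + 0.2·π_3 + 0.4·π_4
π_3 = 0.2·π_1 + 0.3·π_2 + 0.2·π_3 + 0.2·π_4
Solving with the normalization constraint gives π = (0.2769, 0.2727, 0.2273, 0.2231).
So the stationary probability of Rainy is 0.2273.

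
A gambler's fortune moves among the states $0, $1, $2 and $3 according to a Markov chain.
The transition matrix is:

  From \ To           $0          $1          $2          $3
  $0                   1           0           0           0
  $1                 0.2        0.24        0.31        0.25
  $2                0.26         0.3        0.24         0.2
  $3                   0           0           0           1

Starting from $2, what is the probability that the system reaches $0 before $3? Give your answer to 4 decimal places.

0.5316

Let h(s) be the probability of absorption at $0 starting from transient state s. Then h($0) = 1 and h($3) = 0. By first-step analysis:
h($1) = 0.2·1 + 0.24·h($1) + 0.31·h($2) + 0.25·0
h($2) = 0.26·1 + 0.3·h($1) + 0.24·h($2) + 0.2·0
Solving: h($1) = 0.4800, h($2) = 0.5316.
Starting from $2, the probability is 0.5316.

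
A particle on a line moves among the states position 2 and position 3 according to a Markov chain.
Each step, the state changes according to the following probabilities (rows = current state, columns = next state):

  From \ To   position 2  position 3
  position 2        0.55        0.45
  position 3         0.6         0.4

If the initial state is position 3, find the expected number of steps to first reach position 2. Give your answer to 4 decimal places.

1.6667

Let t(s) be the expected number of steps to first reach position 2 from state s, with t(position 2) = 0. Conditioning on the first step:
t(position 3) = 1 + 0.4·t(position 3)
Solving: t(position 3) = 1.6667.
Expected steps from position 3 to position 2: 1.6667.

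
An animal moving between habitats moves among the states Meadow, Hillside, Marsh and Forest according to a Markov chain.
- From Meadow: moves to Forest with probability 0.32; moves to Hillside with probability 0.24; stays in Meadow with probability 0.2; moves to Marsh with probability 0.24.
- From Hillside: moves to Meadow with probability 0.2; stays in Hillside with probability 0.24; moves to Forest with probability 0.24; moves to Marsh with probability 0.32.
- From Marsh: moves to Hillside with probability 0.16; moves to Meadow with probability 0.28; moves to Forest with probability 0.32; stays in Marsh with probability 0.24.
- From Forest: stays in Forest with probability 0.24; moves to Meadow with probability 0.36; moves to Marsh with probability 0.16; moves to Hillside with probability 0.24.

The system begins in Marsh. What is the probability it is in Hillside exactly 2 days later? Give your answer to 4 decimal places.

0.2208

Propagate the distribution vector 2 days from Marsh.
After 0 days: (0.0000, 0.0000, 1.0000, 0.0000)
After 1 day: (0.2800, 0.1600, 0.2400, 0.3200)
After 2 days: (0.2704, 0.2208, 0.2272, 0.2816)
P(in Hillside after 2 days) = 0.2208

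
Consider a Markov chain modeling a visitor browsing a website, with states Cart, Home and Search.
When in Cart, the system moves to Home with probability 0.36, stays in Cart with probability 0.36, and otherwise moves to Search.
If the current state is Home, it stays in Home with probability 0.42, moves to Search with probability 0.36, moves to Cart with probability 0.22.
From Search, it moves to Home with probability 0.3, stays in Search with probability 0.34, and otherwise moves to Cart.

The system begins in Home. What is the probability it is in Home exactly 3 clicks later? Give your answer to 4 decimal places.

Propagate the distribution vector 3 clicks from Home.
After 0 clicks: (0.0000, 1.0000, 0.0000)
After 1 click: (0.2200, 0.4200, 0.3600)
After 2 clicks: (0.3012, 0.3636, 0.3352)
After 3 clicks: (0.3091, 0.3617, 0.3292)
P(in Home after 3 clicks) = 0.3617

0.3617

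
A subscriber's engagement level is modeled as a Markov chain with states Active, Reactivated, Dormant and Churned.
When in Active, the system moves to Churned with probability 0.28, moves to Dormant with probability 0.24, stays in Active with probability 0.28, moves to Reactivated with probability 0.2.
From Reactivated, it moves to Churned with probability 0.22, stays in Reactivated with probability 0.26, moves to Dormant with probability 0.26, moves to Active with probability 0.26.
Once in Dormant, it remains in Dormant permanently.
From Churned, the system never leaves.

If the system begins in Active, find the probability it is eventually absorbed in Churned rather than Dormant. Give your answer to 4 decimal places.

Let h(s) be the probability of absorption at Churned starting from transient state s. Then h(Churned) = 1 and h(Dormant) = 0. By first-step analysis:
h(Active) = 0.28·h(Active) + 0.2·h(Reactivated) + 0.24·0 + 0.28·1
h(Reactivated) = 0.26·h(Active) + 0.26·h(Reactivated) + 0.26·0 + 0.22·1
Solving: h(Active) = 0.5225, h(Reactivated) = 0.4809.
Starting from Active, the probability is 0.5225.

0.5225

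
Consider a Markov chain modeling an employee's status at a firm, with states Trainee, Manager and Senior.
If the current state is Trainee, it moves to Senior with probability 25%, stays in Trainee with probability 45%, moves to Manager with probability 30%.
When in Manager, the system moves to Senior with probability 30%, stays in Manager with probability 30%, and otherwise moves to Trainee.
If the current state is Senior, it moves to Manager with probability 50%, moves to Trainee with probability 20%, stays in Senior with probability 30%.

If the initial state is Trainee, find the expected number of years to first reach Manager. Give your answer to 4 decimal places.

Let t(s) be the expected number of years to first reach Manager from state s, with t(Manager) = 0. Conditioning on the first year:
t(Trainee) = 1 + 0.45·t(Trainee) + 0.25·t(Senior)
t(Senior) = 1 + 0.2·t(Trainee) + 0.3·t(Senior)
Solving: t(Trainee) = 2.8358, t(Senior) = 2.2388.
Expected years from Trainee to Manager: 2.8358.

2.8358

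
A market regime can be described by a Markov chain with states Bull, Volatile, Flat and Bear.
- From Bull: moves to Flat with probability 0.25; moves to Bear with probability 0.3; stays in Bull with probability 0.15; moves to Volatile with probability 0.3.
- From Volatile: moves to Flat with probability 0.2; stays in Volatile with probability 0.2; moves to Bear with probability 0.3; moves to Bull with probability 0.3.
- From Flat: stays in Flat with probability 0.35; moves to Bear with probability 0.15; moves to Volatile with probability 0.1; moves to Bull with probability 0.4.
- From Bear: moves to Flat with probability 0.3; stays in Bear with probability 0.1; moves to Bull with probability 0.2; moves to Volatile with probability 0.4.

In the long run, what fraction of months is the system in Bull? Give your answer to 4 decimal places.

Let the stationary distribution be π with π = πP and π_1 + π_2 + π_3 + π_4 = 1.
π_1 = 0.15·π_1 + 0.3·π_2 + 0.4·π_3 + 0.2·π_4
π_2 = 0.3·π_1 + 0.2·π_2 + 0.1·π_3 + 0.4·π_4
π_3 = 0.25·π_1 + 0.2·π_2 + 0.35·π_3 + 0.3·π_4
Solving with the normalization constraint gives π = (0.2662, 0.2421, 0.2763, 0.2155).
So the stationary probability of Bull is 0.2662.

0.2662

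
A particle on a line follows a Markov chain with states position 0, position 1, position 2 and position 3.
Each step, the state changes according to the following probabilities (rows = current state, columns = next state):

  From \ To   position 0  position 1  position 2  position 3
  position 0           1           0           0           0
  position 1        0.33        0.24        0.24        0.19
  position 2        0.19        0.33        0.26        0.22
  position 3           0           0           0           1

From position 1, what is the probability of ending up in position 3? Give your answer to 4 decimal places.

0.4002

Let h(s) be the probability of absorption at position 3 starting from transient state s. Then h(position 3) = 1 and h(position 0) = 0. By first-step analysis:
h(position 1) = 0.33·0 + 0.24·h(position 1) + 0.24·h(position 2) + 0.19·1
h(position 2) = 0.19·0 + 0.33·h(position 1) + 0.26·h(position 2) + 0.22·1
Solving: h(position 1) = 0.4002, h(position 2) = 0.4758.
Starting from position 1, the probability is 0.4002.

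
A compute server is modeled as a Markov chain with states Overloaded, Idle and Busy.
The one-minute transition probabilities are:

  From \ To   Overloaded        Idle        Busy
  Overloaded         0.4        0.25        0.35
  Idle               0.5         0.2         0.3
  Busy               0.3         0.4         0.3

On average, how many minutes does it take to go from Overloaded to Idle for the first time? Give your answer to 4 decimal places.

3.3333

Let t(s) be the expected number of minutes to first reach Idle from state s, with t(Idle) = 0. Conditioning on the first minute:
t(Overloaded) = 1 + 0.4·t(Overloaded) + 0.35·t(Busy)
t(Busy) = 1 + 0.3·t(Overloaded) + 0.3·t(Busy)
Solving: t(Overloaded) = 3.3333, t(Busy) = 2.8571.
Expected minutes from Overloaded to Idle: 3.3333.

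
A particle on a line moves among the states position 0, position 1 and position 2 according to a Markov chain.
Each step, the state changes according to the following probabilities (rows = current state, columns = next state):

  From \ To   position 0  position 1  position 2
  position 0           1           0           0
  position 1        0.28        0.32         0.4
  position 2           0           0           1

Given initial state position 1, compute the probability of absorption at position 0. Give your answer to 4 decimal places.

Let h(s) be the probability of absorption at position 0 starting from transient state s. Then h(position 0) = 1 and h(position 2) = 0. By first-step analysis:
h(position 1) = 0.28·1 + 0.32·h(position 1) + 0.4·0
Solving: h(position 1) = 0.4118.
Starting from position 1, the probability is 0.4118.

0.4118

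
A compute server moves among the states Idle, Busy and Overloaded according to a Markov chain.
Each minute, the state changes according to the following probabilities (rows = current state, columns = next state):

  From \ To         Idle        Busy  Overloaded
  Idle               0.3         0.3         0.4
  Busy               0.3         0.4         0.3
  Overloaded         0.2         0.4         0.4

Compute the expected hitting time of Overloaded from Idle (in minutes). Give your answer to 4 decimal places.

2.7273

Let t(s) be the expected number of minutes to first reach Overloaded from state s, with t(Overloaded) = 0. Conditioning on the first minute:
t(Idle) = 1 + 0.3·t(Idle) + 0.3·t(Busy)
t(Busy) = 1 + 0.3·t(Idle) + 0.4·t(Busy)
Solving: t(Idle) = 2.7273, t(Busy) = 3.0303.
Expected minutes from Idle to Overloaded: 2.7273.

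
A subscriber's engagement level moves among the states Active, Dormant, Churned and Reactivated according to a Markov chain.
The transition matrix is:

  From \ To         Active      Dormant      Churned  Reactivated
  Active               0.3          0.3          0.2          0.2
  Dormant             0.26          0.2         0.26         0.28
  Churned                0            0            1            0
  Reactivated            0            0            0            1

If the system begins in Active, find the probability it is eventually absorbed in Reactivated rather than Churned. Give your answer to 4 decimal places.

0.5062

Let h(s) be the probability of absorption at Reactivated starting from transient state s. Then h(Reactivated) = 1 and h(Churned) = 0. By first-step analysis:
h(Active) = 0.3·h(Active) + 0.3·h(Dormant) + 0.2·0 + 0.2·1
h(Dormant) = 0.26·h(Active) + 0.2·h(Dormant) + 0.26·0 + 0.28·1
Solving: h(Active) = 0.5062, h(Dormant) = 0.5145.
Starting from Active, the probability is 0.5062.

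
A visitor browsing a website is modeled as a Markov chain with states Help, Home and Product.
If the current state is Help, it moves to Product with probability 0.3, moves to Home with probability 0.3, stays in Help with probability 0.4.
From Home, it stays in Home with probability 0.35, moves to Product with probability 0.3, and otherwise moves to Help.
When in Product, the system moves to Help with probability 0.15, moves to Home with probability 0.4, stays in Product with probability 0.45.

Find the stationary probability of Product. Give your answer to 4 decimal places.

Let the stationary distribution be π with π = πP and π_1 + π_2 + π_3 = 1.
π_1 = 0.4·π_1 + 0.35·π_2 + 0.15·π_3
π_2 = 0.3·π_1 + 0.35·π_2 + 0.4·π_3
Solving with the normalization constraint gives π = (0.2941, 0.3529, 0.3529).
So the stationary probability of Product is 0.3529.

0.3529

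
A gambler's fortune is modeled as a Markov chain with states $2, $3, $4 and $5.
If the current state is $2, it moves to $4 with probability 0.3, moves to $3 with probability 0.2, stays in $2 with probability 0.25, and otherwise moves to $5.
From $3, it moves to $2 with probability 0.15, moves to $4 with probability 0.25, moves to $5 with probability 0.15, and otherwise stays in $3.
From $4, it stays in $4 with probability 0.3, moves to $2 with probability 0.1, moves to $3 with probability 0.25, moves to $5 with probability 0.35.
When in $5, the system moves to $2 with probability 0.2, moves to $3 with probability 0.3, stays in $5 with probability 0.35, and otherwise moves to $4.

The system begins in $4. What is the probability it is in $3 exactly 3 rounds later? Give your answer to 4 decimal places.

Propagate the distribution vector 3 rounds from $4.
After 0 rounds: (0.0000, 0.0000, 1.0000, 0.0000)
After 1 round: (0.1000, 0.2500, 0.3000, 0.3500)
After 2 rounds: (0.1625, 0.3125, 0.2350, 0.2900)
After 3 rounds: (0.1690, 0.3189, 0.2409, 0.2713)
P(in $3 after 3 rounds) = 0.3189

0.3189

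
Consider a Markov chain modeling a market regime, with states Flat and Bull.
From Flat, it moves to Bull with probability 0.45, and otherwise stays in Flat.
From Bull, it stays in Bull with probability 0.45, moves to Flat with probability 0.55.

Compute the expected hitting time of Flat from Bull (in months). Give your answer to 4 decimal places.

1.8182

Let t(s) be the expected number of months to first reach Flat from state s, with t(Flat) = 0. Conditioning on the first month:
t(Bull) = 1 + 0.45·t(Bull)
Solving: t(Bull) = 1.8182.
Expected months from Bull to Flat: 1.8182.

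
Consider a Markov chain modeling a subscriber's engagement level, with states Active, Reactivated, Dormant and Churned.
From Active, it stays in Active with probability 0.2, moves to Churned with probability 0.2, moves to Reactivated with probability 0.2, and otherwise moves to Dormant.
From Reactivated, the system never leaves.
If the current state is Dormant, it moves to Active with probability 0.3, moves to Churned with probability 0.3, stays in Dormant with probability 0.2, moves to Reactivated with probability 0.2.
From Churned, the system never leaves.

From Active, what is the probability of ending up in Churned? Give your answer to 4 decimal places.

0.5385

Let h(s) be the probability of absorption at Churned starting from transient state s. Then h(Churned) = 1 and h(Reactivated) = 0. By first-step analysis:
h(Active) = 0.2·h(Active) + 0.2·0 + 0.4·h(Dormant) + 0.2·1
h(Dormant) = 0.3·h(Active) + 0.2·0 + 0.2·h(Dormant) + 0.3·1
Solving: h(Active) = 0.5385, h(Dormant) = 0.5769.
Starting from Active, the probability is 0.5385.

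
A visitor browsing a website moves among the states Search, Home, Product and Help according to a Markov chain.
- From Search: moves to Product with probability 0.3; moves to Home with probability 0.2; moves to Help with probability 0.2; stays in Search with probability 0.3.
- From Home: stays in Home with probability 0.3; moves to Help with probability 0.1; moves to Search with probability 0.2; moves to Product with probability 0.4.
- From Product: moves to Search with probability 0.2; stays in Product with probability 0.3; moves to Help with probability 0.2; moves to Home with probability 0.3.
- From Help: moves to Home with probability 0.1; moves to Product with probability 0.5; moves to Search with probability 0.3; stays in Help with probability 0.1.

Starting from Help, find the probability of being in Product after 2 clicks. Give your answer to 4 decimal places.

Propagate the distribution vector 2 clicks from Help.
After 0 clicks: (0.0000, 0.0000, 0.0000, 1.0000)
After 1 click: (0.3000, 0.1000, 0.5000, 0.1000)
After 2 clicks: (0.2400, 0.2500, 0.3300, 0.1800)
P(in Product after 2 clicks) = 0.3300

0.3300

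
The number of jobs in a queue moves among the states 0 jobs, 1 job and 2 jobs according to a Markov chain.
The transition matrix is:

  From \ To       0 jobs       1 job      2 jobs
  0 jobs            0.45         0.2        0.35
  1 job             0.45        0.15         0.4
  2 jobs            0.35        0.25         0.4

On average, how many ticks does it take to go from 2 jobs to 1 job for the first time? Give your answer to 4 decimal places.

Let t(s) be the expected number of ticks to first reach 1 job from state s, with t(1 job) = 0. Conditioning on the first tick:
t(0 jobs) = 1 + 0.45·t(0 jobs) + 0.35·t(2 jobs)
t(2 jobs) = 1 + 0.35·t(0 jobs) + 0.4·t(2 jobs)
Solving: t(0 jobs) = 4.5783, t(2 jobs) = 4.3373.
Expected ticks from 2 jobs to 1 job: 4.3373.

4.3373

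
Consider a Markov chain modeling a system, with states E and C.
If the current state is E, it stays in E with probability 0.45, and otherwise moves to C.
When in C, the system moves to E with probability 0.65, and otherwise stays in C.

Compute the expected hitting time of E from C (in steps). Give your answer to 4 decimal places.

Let t(s) be the expected number of steps to first reach E from state s, with t(E) = 0. Conditioning on the first step:
t(C) = 1 + 0.35·t(C)
Solving: t(C) = 1.5385.
Expected steps from C to E: 1.5385.

1.5385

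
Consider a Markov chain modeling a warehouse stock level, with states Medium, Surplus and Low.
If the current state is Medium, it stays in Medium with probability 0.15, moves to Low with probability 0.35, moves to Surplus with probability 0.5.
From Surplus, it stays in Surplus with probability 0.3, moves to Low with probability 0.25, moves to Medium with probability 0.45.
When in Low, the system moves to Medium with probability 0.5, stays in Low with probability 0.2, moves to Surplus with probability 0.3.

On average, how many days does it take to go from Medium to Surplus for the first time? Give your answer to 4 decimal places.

2.2772

Let t(s) be the expected number of days to first reach Surplus from state s, with t(Surplus) = 0. Conditioning on the first day:
t(Medium) = 1 + 0.15·t(Medium) + 0.35·t(Low)
t(Low) = 1 + 0.5·t(Medium) + 0.2·t(Low)
Solving: t(Medium) = 2.2772, t(Low) = 2.6733.
Expected days from Medium to Surplus: 2.2772.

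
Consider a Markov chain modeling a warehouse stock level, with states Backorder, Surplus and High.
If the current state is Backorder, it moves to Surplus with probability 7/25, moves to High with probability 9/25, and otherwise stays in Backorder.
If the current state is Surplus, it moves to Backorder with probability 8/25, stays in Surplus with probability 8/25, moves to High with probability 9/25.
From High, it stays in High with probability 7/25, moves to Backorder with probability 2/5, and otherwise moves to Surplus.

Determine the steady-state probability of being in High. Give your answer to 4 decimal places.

Let the stationary distribution be π with π = πP and π_1 + π_2 + π_3 = 1.
π_1 = 0.36·π_1 + 0.32·π_2 + 0.4·π_3
π_2 = 0.28·π_1 + 0.32·π_2 + 0.32·π_3
Solving with the normalization constraint gives π = (0.3611, 0.3056, 0.3333).
So the stationary probability of High is 0.3333.

0.3333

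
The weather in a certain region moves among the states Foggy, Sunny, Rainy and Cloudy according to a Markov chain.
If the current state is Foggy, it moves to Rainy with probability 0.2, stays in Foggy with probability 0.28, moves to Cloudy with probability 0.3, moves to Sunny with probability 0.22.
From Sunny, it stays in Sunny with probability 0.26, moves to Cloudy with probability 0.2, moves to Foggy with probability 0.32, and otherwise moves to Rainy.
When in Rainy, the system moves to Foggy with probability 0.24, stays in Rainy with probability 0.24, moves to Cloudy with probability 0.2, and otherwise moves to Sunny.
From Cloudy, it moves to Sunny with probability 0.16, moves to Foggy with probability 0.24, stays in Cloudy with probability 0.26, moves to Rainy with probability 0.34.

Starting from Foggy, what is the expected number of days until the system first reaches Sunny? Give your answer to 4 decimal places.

Let t(s) be the expected number of days to first reach Sunny from state s, with t(Sunny) = 0. Conditioning on the first day:
t(Foggy) = 1 + 0.28·t(Foggy) + 0.2·t(Rainy) + 0.3·t(Cloudy)
t(Rainy) = 1 + 0.24·t(Foggy) + 0.24·t(Rainy) + 0.2·t(Cloudy)
t(Cloudy) = 1 + 0.24·t(Foggy) + 0.34·t(Rainy) + 0.26·t(Cloudy)
Solving: t(Foggy) = 4.3704, t(Rainy) = 3.8956, t(Cloudy) = 4.5586.
Expected days from Foggy to Sunny: 4.3704.

4.3704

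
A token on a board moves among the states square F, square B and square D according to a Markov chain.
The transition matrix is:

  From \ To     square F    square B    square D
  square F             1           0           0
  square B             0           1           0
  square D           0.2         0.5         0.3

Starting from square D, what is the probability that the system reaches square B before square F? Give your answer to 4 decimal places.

Let h(s) be the probability of absorption at square B starting from transient state s. Then h(square B) = 1 and h(square F) = 0. By first-step analysis:
h(square D) = 0.2·0 + 0.5·1 + 0.3·h(square D)
Solving: h(square D) = 0.7143.
Starting from square D, the probability is 0.7143.

0.7143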